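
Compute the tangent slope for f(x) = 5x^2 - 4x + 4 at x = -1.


The slope of the tangent line equals f'(x) at the point.
f(x) = 5x^2 - 4x + 4
f'(x) = 10x - 4
At x = -1:
f'(-1) = 10 * (-1) - 4
= -10 - 4
= -14

-14


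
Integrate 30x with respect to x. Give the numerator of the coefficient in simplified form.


Apply the power rule for integration:
integral of ax^n dx = a/(n+1) * x^(n+1) + C
integral of 30x dx
= 30/2 * x^2 + C
= 15 * x^2 + C
The coefficient in lowest terms is 15 = 15/1, so its numerator is 15

15


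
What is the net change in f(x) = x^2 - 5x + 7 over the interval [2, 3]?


Net change = f(b) - f(a)
f(x) = x^2 - 5x + 7
Compute f(3):
f(3) = 1 * 3^2 - 5 * 3 + 7
= 9 - 15 + 7
= 1
Compute f(2):
f(2) = 1 * 2^2 - 5 * 2 + 7
= 4 - 10 + 7
= 1
Net change = 1 - 1 = 0

0


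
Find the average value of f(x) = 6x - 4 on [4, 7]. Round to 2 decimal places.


Average value = 1/(b-a) * integral from a to b of f(x) dx
First compute the integral of 6x - 4:
F(x) = 3x^2 - 4x
F(7) = 3 * 49 - 4 * 7 = 119
F(4) = 3 * 16 - 4 * 4 = 32
Integral = 119 - 32 = 87
Average = 87 / (7 - 4) = 87 / 3
= 29 = 29.00

29.00


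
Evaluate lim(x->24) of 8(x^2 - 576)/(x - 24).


Direct substitution gives 0/0, so we factor the numerator.
Factor: 8(x^2 - 576) = 8 * (x - 24)(x + 24)
Cancel the common factor (x - 24):
8(x^2 - 576)/(x - 24) = 8 * (x + 24)
Now substitute x = 24:
= 8 * (24 + 24) = 384

384


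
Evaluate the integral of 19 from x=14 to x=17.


The integral of a constant k over [a, b] equals k * (b - a).
integral from 14 to 17 of 19 dx
= 19 * (17 - 14)
= 19 * 3
= 57

57


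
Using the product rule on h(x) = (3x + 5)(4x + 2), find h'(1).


Let u(x) = 3x + 5 and v(x) = 4x + 2
u'(x) = 3
v'(x) = 4
Product rule: h'(x) = u'(x)*v(x) + u(x)*v'(x)
= 3 * (4x + 2) + (3x + 5) * 4
At x = 1:
u(1) = 3 * 1 + 5 = 8
v(1) = 4 * 1 + 2 = 6
h'(1) = 3 * 6 + 8 * 4
= 18 + 32
= 50

50


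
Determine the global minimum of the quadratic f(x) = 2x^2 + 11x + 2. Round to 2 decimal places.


For a quadratic f(x) = ax^2 + bx + c with a > 0, the minimum is at the vertex.
Vertex x-coordinate: x = -b/(2a)
x = -(11) / (2 * 2)
x = -11/4
Substitute back to find the minimum value:
f(-11/4) = 2 * (-11/4)^2 + 11 * (-11/4) + 2
= 121/8 - 121/4 + 2
= -105/8 ≈ -13.13

-13.13


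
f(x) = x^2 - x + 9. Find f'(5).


Differentiate term by term using power and sum rules:
f(x) = x^2 - x + 9
f'(x) = 2x - 1
Substitute x = 5:
f'(5) = 2 * 5 - 1
= 10 - 1
= 9

9


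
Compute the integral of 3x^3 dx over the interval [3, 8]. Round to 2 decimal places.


Find the antiderivative of 3x^3:
F(x) = 3/4 * x^4
Apply the Fundamental Theorem of Calculus:
F(8) - F(3)
= 3/4 * 8^4 - 3/4 * 3^4
= 3/4 * (4096 - 81)
= 3/4 * 4015
= 12045/4 = 3011.25

3011.25


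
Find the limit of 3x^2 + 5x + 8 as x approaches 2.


Since polynomials are continuous, we use direct substitution.
lim(x->2) of 3x^2 + 5x + 8
= 3 * 2^2 + 5 * 2 + 8
= 12 + 10 + 8
= 30

30


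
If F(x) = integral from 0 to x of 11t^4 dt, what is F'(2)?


By the Fundamental Theorem of Calculus (Part 1):
If F(x) = integral from 0 to x of f(t) dt, then F'(x) = f(x)
Here f(t) = 11t^4
So F'(x) = 11x^4
Evaluate at x = 2:
F'(2) = 11 * 2^4
= 11 * 16
= 176

176


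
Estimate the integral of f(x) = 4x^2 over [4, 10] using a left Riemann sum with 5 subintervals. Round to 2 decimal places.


Left Riemann sum uses left endpoints of each subinterval.
Interval: [4, 10], n = 5
dx = (10 - 4) / 5 = 6/5
Left endpoints: [4, 26/5, 32/5, 38/5, 44/5]
f values: [64, 2704/25, 4096/25, 5776/25, 7744/25]
Sum = dx * (sum of f values)
= 6/5 * 4384/5
= 26304/25 = 1052.16

1052.16


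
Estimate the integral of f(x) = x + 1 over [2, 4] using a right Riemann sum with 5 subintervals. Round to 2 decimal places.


Right Riemann sum uses right endpoints of each subinterval.
Interval: [2, 4], n = 5
dx = (4 - 2) / 5 = 2/5
Right endpoints: [12/5, 14/5, 16/5, 18/5, 4]
f values: [17/5, 19/5, 21/5, 23/5, 5]
Sum = dx * (sum of f values)
= 2/5 * 21
= 42/5 = 8.40

8.40


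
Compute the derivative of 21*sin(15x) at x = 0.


Apply the chain rule to differentiate 21*sin(15x):
d/dx [21*sin(15x)]
= 21 * cos(15x) * d/dx(15x)
= 21 * 15 * cos(15x)
= 315 * cos(15x)
Evaluate at x = 0:
= 315 * cos(0)
= 315 * 1
= 315

315


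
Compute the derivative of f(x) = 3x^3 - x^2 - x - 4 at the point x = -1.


Differentiate f(x) = 3x^3 - x^2 - x - 4 term by term:
f'(x) = 9x^2 - 2x - 1
Substitute x = -1:
f'(-1) = 9 * (-1)^2 - 2 * (-1) - 1
= 9 + 2 - 1
= 10

10


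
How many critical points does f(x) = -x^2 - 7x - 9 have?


Find where f'(x) = 0:
f'(x) = -2x - 7
Set f'(x) = 0:
-2x - 7 = 0
x = 7 / (-2) = -7/2
This is a linear equation in x, so there is exactly one solution.
Number of critical points: 1

1


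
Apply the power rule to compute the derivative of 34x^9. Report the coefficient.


We apply the power rule: d/dx [ax^n] = a*n * x^(n-1)
d/dx [34x^9]
= 34 * 9 * x^(9-1)
= 306x^8
The coefficient is 306

306


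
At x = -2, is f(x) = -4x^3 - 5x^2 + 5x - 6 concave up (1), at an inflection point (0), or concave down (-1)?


Concavity is determined by the sign of f''(x).
f(x) = -4x^3 - 5x^2 + 5x - 6
f'(x) = -12x^2 - 10x + 5
f''(x) = -24x - 10
f''(-2) = -24 * (-2) - 10
= 48 - 10
= 38
Since f''(-2) > 0, the function is concave up (1)

1


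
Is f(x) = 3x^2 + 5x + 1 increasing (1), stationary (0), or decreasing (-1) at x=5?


Compute f'(x) to determine behavior:
f'(x) = 6x + 5
f'(5) = 6 * 5 + 5
= 30 + 5
= 35
Since f'(5) > 0, the function is increasing (1)

1


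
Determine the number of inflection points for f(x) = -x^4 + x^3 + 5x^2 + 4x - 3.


Inflection points occur where f''(x) = 0 and concavity changes.
f(x) = -x^4 + x^3 + 5x^2 + 4x - 3
f'(x) = -4x^3 + 3x^2 + 10x + 4
f''(x) = -12x^2 + 6x + 10
This is a quadratic in x. Use the discriminant to count real roots.
Discriminant = (6)^2 - 4 * (-12) * 10
= 36 - (-480)
= 516
Since discriminant > 0, f''(x) = 0 has 2 distinct real solutions.
A quadratic with two distinct real roots changes sign at each root, so concavity changes at both.
Number of inflection points: 2

2


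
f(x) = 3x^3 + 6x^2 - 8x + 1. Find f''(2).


First derivative:
f'(x) = 9x^2 + 12x - 8
Second derivative:
f''(x) = 18x + 12
Substitute x = 2:
f''(2) = 18 * 2 + 12
= 36 + 12
= 48

48


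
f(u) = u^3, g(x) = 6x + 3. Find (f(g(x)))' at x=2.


Using the chain rule: (f(g(x)))' = f'(g(x)) * g'(x)
First, find g(2):
g(2) = 6 * 2 + 3 = 15
Next, f'(u) = 3u^2
And g'(x) = 6
So f'(g(2)) * g'(2)
= 3 * 15^2 * 6
= 3 * 225 * 6
= 4050

4050


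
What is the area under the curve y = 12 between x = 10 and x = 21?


The area under a constant function y = 12 is a rectangle.
Width = 21 - 10 = 11
Height = 12
Area = width * height
= 11 * 12
= 132

132


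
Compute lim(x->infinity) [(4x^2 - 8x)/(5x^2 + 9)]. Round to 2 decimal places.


For limits at infinity with equal-degree polynomials,
we compare leading coefficients.
Numerator leading term: 4x^2
Denominator leading term: 5x^2
Divide both by x^2:
lim = (4 - 8/x) / (5 + 9/x^2)
As x -> infinity, the 1/x and 1/x^2 terms vanish:
= 4/5 = 0.80

0.80


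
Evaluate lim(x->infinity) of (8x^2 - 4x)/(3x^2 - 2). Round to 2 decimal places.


For limits at infinity with equal-degree polynomials,
we compare leading coefficients.
Numerator leading term: 8x^2
Denominator leading term: 3x^2
Divide both by x^2:
lim = (8 - 4/x) / (3 - 2/x^2)
As x -> infinity, the 1/x and 1/x^2 terms vanish:
= 8/3 ≈ 2.67

2.67


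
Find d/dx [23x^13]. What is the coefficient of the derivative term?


We apply the power rule: d/dx [ax^n] = a*n * x^(n-1)
d/dx [23x^13]
= 23 * 13 * x^(13-1)
= 299x^12
The coefficient is 299

299


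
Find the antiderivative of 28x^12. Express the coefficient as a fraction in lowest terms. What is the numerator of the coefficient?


Apply the power rule for integration:
integral of ax^n dx = a/(n+1) * x^(n+1) + C
integral of 28x^12 dx
= 28/13 * x^13 + C
The coefficient in lowest terms is 28/13, and its numerator is 28

28


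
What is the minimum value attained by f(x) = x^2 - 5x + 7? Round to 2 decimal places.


For a quadratic f(x) = ax^2 + bx + c with a > 0, the minimum is at the vertex.
Vertex x-coordinate: x = -b/(2a)
x = -(-5) / (2 * 1)
x = 5/2
Substitute back to find the minimum value:
f(5/2) = 1 * (5/2)^2 - 5 * (5/2) + 7
= 25/4 - 25/2 + 7
= 3/4 = 0.75

0.75


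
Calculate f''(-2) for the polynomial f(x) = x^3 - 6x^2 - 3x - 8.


First derivative:
f'(x) = 3x^2 - 12x - 3
Second derivative:
f''(x) = 6x - 12
Substitute x = -2:
f''(-2) = 6 * (-2) - 12
= -12 - 12
= -24

-24


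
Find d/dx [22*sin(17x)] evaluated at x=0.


Apply the chain rule to differentiate 22*sin(17x):
d/dx [22*sin(17x)]
= 22 * cos(17x) * d/dx(17x)
= 22 * 17 * cos(17x)
= 374 * cos(17x)
Evaluate at x = 0:
= 374 * cos(0)
= 374 * 1
= 374

374


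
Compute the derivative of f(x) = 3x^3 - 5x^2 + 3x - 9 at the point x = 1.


Differentiate f(x) = 3x^3 - 5x^2 + 3x - 9 term by term:
f'(x) = 9x^2 - 10x + 3
Substitute x = 1:
f'(1) = 9 * 1^2 - 10 * 1 + 3
= 9 - 10 + 3
= 2

2


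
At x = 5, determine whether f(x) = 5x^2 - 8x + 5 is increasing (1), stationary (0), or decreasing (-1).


Compute f'(x) to determine behavior:
f'(x) = 10x - 8
f'(5) = 10 * 5 - 8
= 50 - 8
= 42
Since f'(5) > 0, the function is increasing (1)

1


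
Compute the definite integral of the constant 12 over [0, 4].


The integral of a constant k over [a, b] equals k * (b - a).
integral from 0 to 4 of 12 dx
= 12 * (4 - 0)
= 12 * 4
= 48

48


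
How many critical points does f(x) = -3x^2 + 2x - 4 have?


Find where f'(x) = 0:
f'(x) = -6x + 2
Set f'(x) = 0:
-6x + 2 = 0
x = -2 / (-6) = 1/3
This is a linear equation in x, so there is exactly one solution.
Number of critical points: 1

1


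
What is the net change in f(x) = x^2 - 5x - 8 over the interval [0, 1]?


Net change = f(b) - f(a)
f(x) = x^2 - 5x - 8
Compute f(1):
f(1) = 1 * 1^2 - 5 * 1 - 8
= 1 - 5 - 8
= -12
Compute f(0):
f(0) = 1 * 0^2 - 5 * 0 - 8
= 0 + 0 - 8
= -8
Net change = -12 - (-8) = -4

-4


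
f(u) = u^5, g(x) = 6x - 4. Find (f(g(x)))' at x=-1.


Using the chain rule: (f(g(x)))' = f'(g(x)) * g'(x)
First, find g(-1):
g(-1) = 6 * (-1) - 4 = -10
Next, f'(u) = 5u^4
And g'(x) = 6
So f'(g(-1)) * g'(-1)
= 5 * (-10)^4 * 6
= 5 * 10000 * 6
= 300000

300000


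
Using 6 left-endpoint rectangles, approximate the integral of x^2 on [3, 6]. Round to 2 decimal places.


Left Riemann sum uses left endpoints of each subinterval.
Interval: [3, 6], n = 6
dx = (6 - 3) / 6 = 1/2
Left endpoints: [3, 7/2, 4, 9/2, 5, 11/2]
f values: [9, 49/4, 16, 81/4, 25, 121/4]
Sum = dx * (sum of f values)
= 1/2 * 451/4
= 451/8 ≈ 56.38

56.38


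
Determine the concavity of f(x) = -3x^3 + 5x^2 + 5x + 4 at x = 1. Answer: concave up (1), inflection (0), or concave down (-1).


Concavity is determined by the sign of f''(x).
f(x) = -3x^3 + 5x^2 + 5x + 4
f'(x) = -9x^2 + 10x + 5
f''(x) = -18x + 10
f''(1) = -18 * 1 + 10
= -18 + 10
= -8
Since f''(1) < 0, the function is concave down (-1)

-1


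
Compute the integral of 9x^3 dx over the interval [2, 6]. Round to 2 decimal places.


Find the antiderivative of 9x^3:
F(x) = 9/4 * x^4
Apply the Fundamental Theorem of Calculus:
F(6) - F(2)
= 9/4 * 6^4 - 9/4 * 2^4
= 9/4 * (1296 - 16)
= 9/4 * 1280
= 2880 = 2880.00

2880.00


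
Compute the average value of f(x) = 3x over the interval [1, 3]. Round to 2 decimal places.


Average value = 1/(b-a) * integral from a to b of f(x) dx
First compute the integral of 3x:
F(x) = (3/2)x^2
F(3) = 3/2 * 9 + 0 * 3 = 27/2
F(1) = 3/2 * 1 + 0 * 1 = 3/2
Integral = 27/2 - 3/2 = 12
Average = 12 / (3 - 1) = 12 / 2
= 6 = 6.00

6.00


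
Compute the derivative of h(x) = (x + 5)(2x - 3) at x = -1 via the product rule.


Let u(x) = x + 5 and v(x) = 2x - 3
u'(x) = 1
v'(x) = 2
Product rule: h'(x) = u'(x)*v(x) + u(x)*v'(x)
= 1 * (2x - 3) + (x + 5) * 2
At x = -1:
u(-1) = 1 * (-1) + 5 = 4
v(-1) = 2 * (-1) - 3 = -5
h'(-1) = 1 * (-5) + 4 * 2
= -5 + 8
= 3

3


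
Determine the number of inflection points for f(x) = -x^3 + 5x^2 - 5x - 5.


Inflection points occur where f''(x) = 0 and concavity changes.
f(x) = -x^3 + 5x^2 - 5x - 5
f'(x) = -3x^2 + 10x - 5
f''(x) = -6x + 10
Set f''(x) = 0:
-6x + 10 = 0
x = -10 / (-6) = 5/3
Since f''(x) is linear (degree 1), it changes sign at this point.
Therefore there is exactly 1 inflection point.

1


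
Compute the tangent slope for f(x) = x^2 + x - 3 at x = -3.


The slope of the tangent line equals f'(x) at the point.
f(x) = x^2 + x - 3
f'(x) = 2x + 1
At x = -3:
f'(-3) = 2 * (-3) + 1
= -6 + 1
= -5

-5


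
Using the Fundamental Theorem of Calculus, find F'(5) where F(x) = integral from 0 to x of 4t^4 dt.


By the Fundamental Theorem of Calculus (Part 1):
If F(x) = integral from 0 to x of f(t) dt, then F'(x) = f(x)
Here f(t) = 4t^4
So F'(x) = 4x^4
Evaluate at x = 5:
F'(5) = 4 * 5^4
= 4 * 625
= 2500

2500


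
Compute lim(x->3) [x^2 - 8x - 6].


Since polynomials are continuous, we use direct substitution.
lim(x->3) of x^2 - 8x - 6
= 1 * 3^2 - 8 * 3 - 6
= 9 - 24 - 6
= -21

-21


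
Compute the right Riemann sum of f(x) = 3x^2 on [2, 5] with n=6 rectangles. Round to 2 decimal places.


Right Riemann sum uses right endpoints of each subinterval.
Interval: [2, 5], n = 6
dx = (5 - 2) / 6 = 1/2
Right endpoints: [5/2, 3, 7/2, 4, 9/2, 5]
f values: [75/4, 27, 147/4, 48, 243/4, 75]
Sum = dx * (sum of f values)
= 1/2 * 1065/4
= 1065/8 ≈ 133.13

133.13


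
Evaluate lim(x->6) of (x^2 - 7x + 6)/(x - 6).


Direct substitution gives 0/0, so we factor the numerator.
Factor: (x^2 - 7x + 6) = (x - 6)(x - 1)
Cancel the common factor (x - 6):
(x^2 - 7x + 6)/(x - 6) = (x - 1)
Now substitute x = 6:
= (6) - (1) = 5

5


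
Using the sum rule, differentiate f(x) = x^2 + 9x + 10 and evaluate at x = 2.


Differentiate term by term using power and sum rules:
f(x) = x^2 + 9x + 10
f'(x) = 2x + 9
Substitute x = 2:
f'(2) = 2 * 2 + 9
= 4 + 9
= 13

13


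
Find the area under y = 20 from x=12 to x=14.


The area under a constant function y = 20 is a rectangle.
Width = 14 - 12 = 2
Height = 20
Area = width * height
= 2 * 20
= 40

40


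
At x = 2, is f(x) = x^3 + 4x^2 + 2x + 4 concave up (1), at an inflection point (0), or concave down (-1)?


Concavity is determined by the sign of f''(x).
f(x) = x^3 + 4x^2 + 2x + 4
f'(x) = 3x^2 + 8x + 2
f''(x) = 6x + 8
f''(2) = 6 * 2 + 8
= 12 + 8
= 20
Since f''(2) > 0, the function is concave up (1)

1


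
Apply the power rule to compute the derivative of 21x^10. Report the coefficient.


We apply the power rule: d/dx [ax^n] = a*n * x^(n-1)
d/dx [21x^10]
= 21 * 10 * x^(10-1)
= 210x^9
The coefficient is 210

210


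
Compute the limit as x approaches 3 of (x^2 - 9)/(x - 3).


Direct substitution gives 0/0, so we factor the numerator.
Factor: (x^2 - 9) = (x - 3)(x + 3)
Cancel the common factor (x - 3):
(x^2 - 9)/(x - 3) = (x + 3)
Now substitute x = 3:
= (3) - (-3) = 6

6


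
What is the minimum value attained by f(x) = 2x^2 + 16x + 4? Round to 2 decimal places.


For a quadratic f(x) = ax^2 + bx + c with a > 0, the minimum is at the vertex.
Vertex x-coordinate: x = -b/(2a)
x = -(16) / (2 * 2)
x = -16/4 = -4
Substitute back to find the minimum value:
f(-4) = 2 * (-4)^2 + 16 * (-4) + 4
= 32 - 64 + 4
= -28 = -28.00

-28.00


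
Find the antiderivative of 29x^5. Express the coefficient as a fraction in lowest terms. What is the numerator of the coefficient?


Apply the power rule for integration:
integral of ax^n dx = a/(n+1) * x^(n+1) + C
integral of 29x^5 dx
= 29/6 * x^6 + C
The coefficient in lowest terms is 29/6, and its numerator is 29

29


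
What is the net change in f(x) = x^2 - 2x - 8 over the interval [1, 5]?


Net change = f(b) - f(a)
f(x) = x^2 - 2x - 8
Compute f(5):
f(5) = 1 * 5^2 - 2 * 5 - 8
= 25 - 10 - 8
= 7
Compute f(1):
f(1) = 1 * 1^2 - 2 * 1 - 8
= 1 - 2 - 8
= -9
Net change = 7 - (-9) = 16

16


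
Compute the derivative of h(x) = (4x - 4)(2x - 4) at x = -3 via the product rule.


Let u(x) = 4x - 4 and v(x) = 2x - 4
u'(x) = 4
v'(x) = 2
Product rule: h'(x) = u'(x)*v(x) + u(x)*v'(x)
= 4 * (2x - 4) + (4x - 4) * 2
At x = -3:
u(-3) = 4 * (-3) - 4 = -16
v(-3) = 2 * (-3) - 4 = -10
h'(-3) = 4 * (-10) + (-16) * 2
= -40 - 32
= -72

-72


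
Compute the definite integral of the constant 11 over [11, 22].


The integral of a constant k over [a, b] equals k * (b - a).
integral from 11 to 22 of 11 dx
= 11 * (22 - 11)
= 11 * 11
= 121

121


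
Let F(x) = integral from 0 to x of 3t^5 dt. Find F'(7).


By the Fundamental Theorem of Calculus (Part 1):
If F(x) = integral from 0 to x of f(t) dt, then F'(x) = f(x)
Here f(t) = 3t^5
So F'(x) = 3x^5
Evaluate at x = 7:
F'(7) = 3 * 7^5
= 3 * 16807
= 50421

50421


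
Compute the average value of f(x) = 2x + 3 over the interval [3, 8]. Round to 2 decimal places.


Average value = 1/(b-a) * integral from a to b of f(x) dx
First compute the integral of 2x + 3:
F(x) = x^2 + 3x
F(8) = 1 * 64 + 3 * 8 = 88
F(3) = 1 * 9 + 3 * 3 = 18
Integral = 88 - 18 = 70
Average = 70 / (8 - 3) = 70 / 5
= 14 = 14.00

14.00


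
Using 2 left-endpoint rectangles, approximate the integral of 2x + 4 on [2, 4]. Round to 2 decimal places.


Left Riemann sum uses left endpoints of each subinterval.
Interval: [2, 4], n = 2
dx = (4 - 2) / 2 = 1
Left endpoints: [2, 3]
f values: [8, 10]
Sum = dx * (sum of f values)
= 1 * 18
= 18 = 18.00

18.00


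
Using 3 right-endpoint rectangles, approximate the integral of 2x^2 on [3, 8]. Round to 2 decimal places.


Right Riemann sum uses right endpoints of each subinterval.
Interval: [3, 8], n = 3
dx = (8 - 3) / 3 = 5/3
Right endpoints: [14/3, 19/3, 8]
f values: [392/9, 722/9, 128]
Sum = dx * (sum of f values)
= 5/3 * 2266/9
= 11330/27 ≈ 419.63

419.63


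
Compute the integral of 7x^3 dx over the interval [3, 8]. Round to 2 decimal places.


Find the antiderivative of 7x^3:
F(x) = 7/4 * x^4
Apply the Fundamental Theorem of Calculus:
F(8) - F(3)
= 7/4 * 8^4 - 7/4 * 3^4
= 7/4 * (4096 - 81)
= 7/4 * 4015
= 28105/4 = 7026.25

7026.25


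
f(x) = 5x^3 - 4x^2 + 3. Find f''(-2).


First derivative:
f'(x) = 15x^2 - 8x
Second derivative:
f''(x) = 30x - 8
Substitute x = -2:
f''(-2) = 30 * (-2) - 8
= -60 - 8
= -68

-68


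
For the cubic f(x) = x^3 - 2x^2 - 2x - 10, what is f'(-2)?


Differentiate f(x) = x^3 - 2x^2 - 2x - 10 term by term:
f'(x) = 3x^2 - 4x - 2
Substitute x = -2:
f'(-2) = 3 * (-2)^2 - 4 * (-2) - 2
= 12 + 8 - 2
= 18

18


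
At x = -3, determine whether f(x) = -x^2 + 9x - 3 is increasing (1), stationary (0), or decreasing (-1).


Compute f'(x) to determine behavior:
f'(x) = -2x + 9
f'(-3) = -2 * (-3) + 9
= 6 + 9
= 15
Since f'(-3) > 0, the function is increasing (1)

1


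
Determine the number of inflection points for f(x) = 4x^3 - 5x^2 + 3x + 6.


Inflection points occur where f''(x) = 0 and concavity changes.
f(x) = 4x^3 - 5x^2 + 3x + 6
f'(x) = 12x^2 - 10x + 3
f''(x) = 24x - 10
Set f''(x) = 0:
24x - 10 = 0
x = 10 / 24 = 5/12
Since f''(x) is linear (degree 1), it changes sign at this point.
Therefore there is exactly 1 inflection point.

1


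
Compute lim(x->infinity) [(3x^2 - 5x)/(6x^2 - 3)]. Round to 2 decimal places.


For limits at infinity with equal-degree polynomials,
we compare leading coefficients.
Numerator leading term: 3x^2
Denominator leading term: 6x^2
Divide both by x^2:
lim = (3 - 5/x) / (6 - 3/x^2)
As x -> infinity, the 1/x and 1/x^2 terms vanish:
= 3/6 = 1/2 = 0.50

0.50


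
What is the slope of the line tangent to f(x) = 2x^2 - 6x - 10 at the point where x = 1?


The slope of the tangent line equals f'(x) at the point.
f(x) = 2x^2 - 6x - 10
f'(x) = 4x - 6
At x = 1:
f'(1) = 4 * 1 - 6
= 4 - 6
= -2

-2


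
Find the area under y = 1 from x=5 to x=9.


The area under a constant function y = 1 is a rectangle.
Width = 9 - 5 = 4
Height = 1
Area = width * height
= 4 * 1
= 4

4


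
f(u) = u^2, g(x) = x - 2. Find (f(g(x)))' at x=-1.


Using the chain rule: (f(g(x)))' = f'(g(x)) * g'(x)
First, find g(-1):
g(-1) = 1 * (-1) - 2 = -3
Next, f'(u) = 2u
And g'(x) = 1
So f'(g(-1)) * g'(-1)
= 2 * (-3) * 1
= -6

-6


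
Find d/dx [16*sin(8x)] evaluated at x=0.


Apply the chain rule to differentiate 16*sin(8x):
d/dx [16*sin(8x)]
= 16 * cos(8x) * d/dx(8x)
= 16 * 8 * cos(8x)
= 128 * cos(8x)
Evaluate at x = 0:
= 128 * cos(0)
= 128 * 1
= 128

128


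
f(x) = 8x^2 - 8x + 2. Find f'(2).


Differentiate term by term using power and sum rules:
f(x) = 8x^2 - 8x + 2
f'(x) = 16x - 8
Substitute x = 2:
f'(2) = 16 * 2 - 8
= 32 - 8
= 24

24


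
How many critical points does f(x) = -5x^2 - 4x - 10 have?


Find where f'(x) = 0:
f'(x) = -10x - 4
Set f'(x) = 0:
-10x - 4 = 0
x = 4 / (-10) = -2/5
This is a linear equation in x, so there is exactly one solution.
Number of critical points: 1

1


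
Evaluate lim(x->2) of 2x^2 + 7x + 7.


Since polynomials are continuous, we use direct substitution.
lim(x->2) of 2x^2 + 7x + 7
= 2 * 2^2 + 7 * 2 + 7
= 8 + 14 + 7
= 29

29


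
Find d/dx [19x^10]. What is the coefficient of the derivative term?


We apply the power rule: d/dx [ax^n] = a*n * x^(n-1)
d/dx [19x^10]
= 19 * 10 * x^(10-1)
= 190x^9
The coefficient is 190

190


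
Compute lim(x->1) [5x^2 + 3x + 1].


Since polynomials are continuous, we use direct substitution.
lim(x->1) of 5x^2 + 3x + 1
= 5 * 1^2 + 3 * 1 + 1
= 5 + 3 + 1
= 9

9


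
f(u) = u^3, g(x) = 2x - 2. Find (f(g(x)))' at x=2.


Using the chain rule: (f(g(x)))' = f'(g(x)) * g'(x)
First, find g(2):
g(2) = 2 * 2 - 2 = 2
Next, f'(u) = 3u^2
And g'(x) = 2
So f'(g(2)) * g'(2)
= 3 * 2^2 * 2
= 3 * 4 * 2
= 24

24


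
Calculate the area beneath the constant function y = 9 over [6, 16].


The area under a constant function y = 9 is a rectangle.
Width = 16 - 6 = 10
Height = 9
Area = width * height
= 10 * 9
= 90

90


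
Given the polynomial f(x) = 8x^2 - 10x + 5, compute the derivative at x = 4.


Differentiate term by term using power and sum rules:
f(x) = 8x^2 - 10x + 5
f'(x) = 16x - 10
Substitute x = 4:
f'(4) = 16 * 4 - 10
= 64 - 10
= 54

54


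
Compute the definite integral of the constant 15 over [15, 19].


The integral of a constant k over [a, b] equals k * (b - a).
integral from 15 to 19 of 15 dx
= 15 * (19 - 15)
= 15 * 4
= 60

60


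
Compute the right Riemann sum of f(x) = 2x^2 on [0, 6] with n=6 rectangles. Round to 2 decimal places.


Right Riemann sum uses right endpoints of each subinterval.
Interval: [0, 6], n = 6
dx = (6 - 0) / 6 = 1
Right endpoints: [1, 2, 3, 4, 5, 6]
f values: [2, 8, 18, 32, 50, 72]
Sum = dx * (sum of f values)
= 1 * 182
= 182 = 182.00

182.00


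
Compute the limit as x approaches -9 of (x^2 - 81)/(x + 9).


Direct substitution gives 0/0, so we factor the numerator.
Factor: (x^2 - 81) = (x + 9)(x - 9)
Cancel the common factor (x + 9):
(x^2 - 81)/(x + 9) = (x - 9)
Now substitute x = -9:
= (-9) - (9) = -18

-18


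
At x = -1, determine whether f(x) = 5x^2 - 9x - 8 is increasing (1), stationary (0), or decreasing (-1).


Compute f'(x) to determine behavior:
f'(x) = 10x - 9
f'(-1) = 10 * (-1) - 9
= -10 - 9
= -19
Since f'(-1) < 0, the function is decreasing (-1)

-1


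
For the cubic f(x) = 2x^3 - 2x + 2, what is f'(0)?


Differentiate f(x) = 2x^3 - 2x + 2 term by term:
f'(x) = 6x^2 - 2
Substitute x = 0:
f'(0) = 6 * 0^2 + 0 * 0 - 2
= 0 + 0 - 2
= -2

-2


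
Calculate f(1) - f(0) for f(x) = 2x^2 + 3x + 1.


Net change = f(b) - f(a)
f(x) = 2x^2 + 3x + 1
Compute f(1):
f(1) = 2 * 1^2 + 3 * 1 + 1
= 2 + 3 + 1
= 6
Compute f(0):
f(0) = 2 * 0^2 + 3 * 0 + 1
= 0 + 0 + 1
= 1
Net change = 6 - 1 = 5

5


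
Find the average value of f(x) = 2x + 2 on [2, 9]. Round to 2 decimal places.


Average value = 1/(b-a) * integral from a to b of f(x) dx
First compute the integral of 2x + 2:
F(x) = x^2 + 2x
F(9) = 1 * 81 + 2 * 9 = 99
F(2) = 1 * 4 + 2 * 2 = 8
Integral = 99 - 8 = 91
Average = 91 / (9 - 2) = 91 / 7
= 13 = 13.00

13.00


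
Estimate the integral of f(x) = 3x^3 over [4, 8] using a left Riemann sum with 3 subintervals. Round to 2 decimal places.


Left Riemann sum uses left endpoints of each subinterval.
Interval: [4, 8], n = 3
dx = (8 - 4) / 3 = 4/3
Left endpoints: [4, 16/3, 20/3]
f values: [192, 4096/9, 8000/9]
Sum = dx * (sum of f values)
= 4/3 * 1536
= 2048 = 2048.00

2048.00


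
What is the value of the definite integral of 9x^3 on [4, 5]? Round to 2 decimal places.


Find the antiderivative of 9x^3:
F(x) = 9/4 * x^4
Apply the Fundamental Theorem of Calculus:
F(5) - F(4)
= 9/4 * 5^4 - 9/4 * 4^4
= 9/4 * (625 - 256)
= 9/4 * 369
= 3321/4 = 830.25

830.25


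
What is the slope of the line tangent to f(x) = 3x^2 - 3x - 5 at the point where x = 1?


The slope of the tangent line equals f'(x) at the point.
f(x) = 3x^2 - 3x - 5
f'(x) = 6x - 3
At x = 1:
f'(1) = 6 * 1 - 3
= 6 - 3
= 3

3


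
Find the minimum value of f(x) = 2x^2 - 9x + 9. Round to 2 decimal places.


For a quadratic f(x) = ax^2 + bx + c with a > 0, the minimum is at the vertex.
Vertex x-coordinate: x = -b/(2a)
x = -(-9) / (2 * 2)
x = 9/4
Substitute back to find the minimum value:
f(9/4) = 2 * (9/4)^2 - 9 * (9/4) + 9
= 81/8 - 81/4 + 9
= -9/8 ≈ -1.13

-1.13


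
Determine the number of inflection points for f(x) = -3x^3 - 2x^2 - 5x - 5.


Inflection points occur where f''(x) = 0 and concavity changes.
f(x) = -3x^3 - 2x^2 - 5x - 5
f'(x) = -9x^2 - 4x - 5
f''(x) = -18x - 4
Set f''(x) = 0:
-18x - 4 = 0
x = 4 / (-18) = -2/9
Since f''(x) is linear (degree 1), it changes sign at this point.
Therefore there is exactly 1 inflection point.

1


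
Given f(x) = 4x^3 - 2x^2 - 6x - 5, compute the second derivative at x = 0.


First derivative:
f'(x) = 12x^2 - 4x - 6
Second derivative:
f''(x) = 24x - 4
Substitute x = 0:
f''(0) = 24 * 0 - 4
= 0 - 4
= -4

-4


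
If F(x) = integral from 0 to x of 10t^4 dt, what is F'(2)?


By the Fundamental Theorem of Calculus (Part 1):
If F(x) = integral from 0 to x of f(t) dt, then F'(x) = f(x)
Here f(t) = 10t^4
So F'(x) = 10x^4
Evaluate at x = 2:
F'(2) = 10 * 2^4
= 10 * 16
= 160

160


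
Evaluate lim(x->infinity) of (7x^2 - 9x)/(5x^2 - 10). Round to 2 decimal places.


For limits at infinity with equal-degree polynomials,
we compare leading coefficients.
Numerator leading term: 7x^2
Denominator leading term: 5x^2
Divide both by x^2:
lim = (7 - 9/x) / (5 - 10/x^2)
As x -> infinity, the 1/x and 1/x^2 terms vanish:
= 7/5 = 1.40

1.40


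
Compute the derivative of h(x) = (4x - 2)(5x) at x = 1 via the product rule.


Let u(x) = 4x - 2 and v(x) = 5x
u'(x) = 4
v'(x) = 5
Product rule: h'(x) = u'(x)*v(x) + u(x)*v'(x)
= 4 * (5x) + (4x - 2) * 5
At x = 1:
u(1) = 4 * 1 - 2 = 2
v(1) = 5 * 1 + 0 = 5
h'(1) = 4 * 5 + 2 * 5
= 20 + 10
= 30

30


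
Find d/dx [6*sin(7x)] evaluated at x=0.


Apply the chain rule to differentiate 6*sin(7x):
d/dx [6*sin(7x)]
= 6 * cos(7x) * d/dx(7x)
= 6 * 7 * cos(7x)
= 42 * cos(7x)
Evaluate at x = 0:
= 42 * cos(0)
= 42 * 1
= 42

42


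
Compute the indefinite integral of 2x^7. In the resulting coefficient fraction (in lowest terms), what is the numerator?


Apply the power rule for integration:
integral of ax^n dx = a/(n+1) * x^(n+1) + C
integral of 2x^7 dx
= 2/8 * x^8 + C
= 1/4 * x^8 + C
The coefficient in lowest terms is 1/4, and its numerator is 1

1


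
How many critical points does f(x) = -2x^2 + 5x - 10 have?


Find where f'(x) = 0:
f'(x) = -4x + 5
Set f'(x) = 0:
-4x + 5 = 0
x = -5 / (-4) = 5/4
This is a linear equation in x, so there is exactly one solution.
Number of critical points: 1

1


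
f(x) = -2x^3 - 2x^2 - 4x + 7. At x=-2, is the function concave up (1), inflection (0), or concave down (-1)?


Concavity is determined by the sign of f''(x).
f(x) = -2x^3 - 2x^2 - 4x + 7
f'(x) = -6x^2 - 4x - 4
f''(x) = -12x - 4
f''(-2) = -12 * (-2) - 4
= 24 - 4
= 20
Since f''(-2) > 0, the function is concave up (1)

1


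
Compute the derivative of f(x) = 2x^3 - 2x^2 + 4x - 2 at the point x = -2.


Differentiate f(x) = 2x^3 - 2x^2 + 4x - 2 term by term:
f'(x) = 6x^2 - 4x + 4
Substitute x = -2:
f'(-2) = 6 * (-2)^2 - 4 * (-2) + 4
= 24 + 8 + 4
= 36

36


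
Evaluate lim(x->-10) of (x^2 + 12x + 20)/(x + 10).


Direct substitution gives 0/0, so we factor the numerator.
Factor: (x^2 + 12x + 20) = (x + 10)(x + 2)
Cancel the common factor (x + 10):
(x^2 + 12x + 20)/(x + 10) = (x + 2)
Now substitute x = -10:
= (-10) - (-2) = -8

-8


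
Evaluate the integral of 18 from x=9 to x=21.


The integral of a constant k over [a, b] equals k * (b - a).
integral from 9 to 21 of 18 dx
= 18 * (21 - 9)
= 18 * 12
= 216

216


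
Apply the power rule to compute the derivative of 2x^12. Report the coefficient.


We apply the power rule: d/dx [ax^n] = a*n * x^(n-1)
d/dx [2x^12]
= 2 * 12 * x^(12-1)
= 24x^11
The coefficient is 24

24


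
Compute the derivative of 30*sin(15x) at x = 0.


Apply the chain rule to differentiate 30*sin(15x):
d/dx [30*sin(15x)]
= 30 * cos(15x) * d/dx(15x)
= 30 * 15 * cos(15x)
= 450 * cos(15x)
Evaluate at x = 0:
= 450 * cos(0)
= 450 * 1
= 450

450


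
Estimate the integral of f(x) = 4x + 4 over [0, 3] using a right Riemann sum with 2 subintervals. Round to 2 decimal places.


Right Riemann sum uses right endpoints of each subinterval.
Interval: [0, 3], n = 2
dx = (3 - 0) / 2 = 3/2
Right endpoints: [3/2, 3]
f values: [10, 16]
Sum = dx * (sum of f values)
= 3/2 * 26
= 39 = 39.00

39.00


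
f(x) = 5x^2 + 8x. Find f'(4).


Differentiate term by term using power and sum rules:
f(x) = 5x^2 + 8x
f'(x) = 10x + 8
Substitute x = 4:
f'(4) = 10 * 4 + 8
= 40 + 8
= 48

48


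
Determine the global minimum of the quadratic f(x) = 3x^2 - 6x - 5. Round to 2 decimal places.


For a quadratic f(x) = ax^2 + bx + c with a > 0, the minimum is at the vertex.
Vertex x-coordinate: x = -b/(2a)
x = -(-6) / (2 * 3)
x = 6/6 = 1
Substitute back to find the minimum value:
f(1) = 3 * 1^2 - 6 * 1 - 5
= 3 - 6 - 5
= -8 = -8.00

-8.00


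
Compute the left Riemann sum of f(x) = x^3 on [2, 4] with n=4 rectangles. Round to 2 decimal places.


Left Riemann sum uses left endpoints of each subinterval.
Interval: [2, 4], n = 4
dx = (4 - 2) / 4 = 1/2
Left endpoints: [2, 5/2, 3, 7/2]
f values: [8, 125/8, 27, 343/8]
Sum = dx * (sum of f values)
= 1/2 * 187/2
= 187/4 = 46.75

46.75


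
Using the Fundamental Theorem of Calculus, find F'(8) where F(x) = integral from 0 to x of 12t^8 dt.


By the Fundamental Theorem of Calculus (Part 1):
If F(x) = integral from 0 to x of f(t) dt, then F'(x) = f(x)
Here f(t) = 12t^8
So F'(x) = 12x^8
Evaluate at x = 8:
F'(8) = 12 * 8^8
= 12 * 16777216
= 201326592

201326592


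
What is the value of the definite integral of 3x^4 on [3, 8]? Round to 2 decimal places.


Find the antiderivative of 3x^4:
F(x) = 3/5 * x^5
Apply the Fundamental Theorem of Calculus:
F(8) - F(3)
= 3/5 * 8^5 - 3/5 * 3^5
= 3/5 * (32768 - 243)
= 3/5 * 32525
= 19515 = 19515.00

19515.00


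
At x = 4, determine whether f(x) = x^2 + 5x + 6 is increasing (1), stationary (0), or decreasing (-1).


Compute f'(x) to determine behavior:
f'(x) = 2x + 5
f'(4) = 2 * 4 + 5
= 8 + 5
= 13
Since f'(4) > 0, the function is increasing (1)

1


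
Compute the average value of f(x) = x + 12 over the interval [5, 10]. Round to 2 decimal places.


Average value = 1/(b-a) * integral from a to b of f(x) dx
First compute the integral of x + 12:
F(x) = (1/2)x^2 + 12x
F(10) = 1/2 * 100 + 12 * 10 = 170
F(5) = 1/2 * 25 + 12 * 5 = 145/2
Integral = 170 - 145/2 = 195/2
Average = (195/2) / (10 - 5) = (195/2) / 5
= 39/2 = 19.50

19.50


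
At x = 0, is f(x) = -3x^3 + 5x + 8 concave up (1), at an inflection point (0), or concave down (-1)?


Concavity is determined by the sign of f''(x).
f(x) = -3x^3 + 5x + 8
f'(x) = -9x^2 + 5
f''(x) = -18x
f''(0) = -18 * 0 + 0
= 0 + 0
= 0
f''(0) = 0, and f''(x) is linear with nonzero slope -18, so f'' changes sign at x = 0. Hence the function is at an inflection point (0)

0


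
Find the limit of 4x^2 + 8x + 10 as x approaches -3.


Since polynomials are continuous, we use direct substitution.
lim(x->-3) of 4x^2 + 8x + 10
= 4 * (-3)^2 + 8 * (-3) + 10
= 36 - 24 + 10
= 22

22


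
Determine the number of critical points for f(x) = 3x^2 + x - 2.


Find where f'(x) = 0:
f'(x) = 6x + 1
Set f'(x) = 0:
6x + 1 = 0
x = -1 / 6 = -1/6
This is a linear equation in x, so there is exactly one solution.
Number of critical points: 1

1


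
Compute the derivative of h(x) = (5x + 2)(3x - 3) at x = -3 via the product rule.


Let u(x) = 5x + 2 and v(x) = 3x - 3
u'(x) = 5
v'(x) = 3
Product rule: h'(x) = u'(x)*v(x) + u(x)*v'(x)
= 5 * (3x - 3) + (5x + 2) * 3
At x = -3:
u(-3) = 5 * (-3) + 2 = -13
v(-3) = 3 * (-3) - 3 = -12
h'(-3) = 5 * (-12) + (-13) * 3
= -60 - 39
= -99

-99


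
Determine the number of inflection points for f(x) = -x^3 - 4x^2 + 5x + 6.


Inflection points occur where f''(x) = 0 and concavity changes.
f(x) = -x^3 - 4x^2 + 5x + 6
f'(x) = -3x^2 - 8x + 5
f''(x) = -6x - 8
Set f''(x) = 0:
-6x - 8 = 0
x = 8 / (-6) = -4/3
Since f''(x) is linear (degree 1), it changes sign at this point.
Therefore there is exactly 1 inflection point.

1


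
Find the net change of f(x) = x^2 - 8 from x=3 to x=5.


Net change = f(b) - f(a)
f(x) = x^2 - 8
Compute f(5):
f(5) = 1 * 5^2 + 0 * 5 - 8
= 25 + 0 - 8
= 17
Compute f(3):
f(3) = 1 * 3^2 + 0 * 3 - 8
= 9 + 0 - 8
= 1
Net change = 17 - 1 = 16

16


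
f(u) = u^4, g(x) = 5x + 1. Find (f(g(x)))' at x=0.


Using the chain rule: (f(g(x)))' = f'(g(x)) * g'(x)
First, find g(0):
g(0) = 5 * 0 + 1 = 1
Next, f'(u) = 4u^3
And g'(x) = 5
So f'(g(0)) * g'(0)
= 4 * 1^3 * 5
= 4 * 1 * 5
= 20

20


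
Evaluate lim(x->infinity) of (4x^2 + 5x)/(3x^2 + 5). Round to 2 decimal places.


For limits at infinity with equal-degree polynomials,
we compare leading coefficients.
Numerator leading term: 4x^2
Denominator leading term: 3x^2
Divide both by x^2:
lim = (4 + 5/x) / (3 + 5/x^2)
As x -> infinity, the 1/x and 1/x^2 terms vanish:
= 4/3 ≈ 1.33

1.33


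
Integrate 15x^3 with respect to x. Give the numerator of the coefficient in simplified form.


Apply the power rule for integration:
integral of ax^n dx = a/(n+1) * x^(n+1) + C
integral of 15x^3 dx
= 15/4 * x^4 + C
The coefficient in lowest terms is 15/4, and its numerator is 15

15


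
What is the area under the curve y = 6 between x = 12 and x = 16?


The area under a constant function y = 6 is a rectangle.
Width = 16 - 12 = 4
Height = 6
Area = width * height
= 4 * 6
= 24

24


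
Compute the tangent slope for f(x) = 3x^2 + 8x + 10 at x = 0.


The slope of the tangent line equals f'(x) at the point.
f(x) = 3x^2 + 8x + 10
f'(x) = 6x + 8
At x = 0:
f'(0) = 6 * 0 + 8
= 0 + 8
= 8

8


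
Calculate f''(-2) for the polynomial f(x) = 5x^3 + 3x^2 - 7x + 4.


First derivative:
f'(x) = 15x^2 + 6x - 7
Second derivative:
f''(x) = 30x + 6
Substitute x = -2:
f''(-2) = 30 * (-2) + 6
= -60 + 6
= -54

-54


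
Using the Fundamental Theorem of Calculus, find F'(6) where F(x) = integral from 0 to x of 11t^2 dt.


By the Fundamental Theorem of Calculus (Part 1):
If F(x) = integral from 0 to x of f(t) dt, then F'(x) = f(x)
Here f(t) = 11t^2
So F'(x) = 11x^2
Evaluate at x = 6:
F'(6) = 11 * 6^2
= 11 * 36
= 396

396


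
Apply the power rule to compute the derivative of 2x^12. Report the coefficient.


We apply the power rule: d/dx [ax^n] = a*n * x^(n-1)
d/dx [2x^12]
= 2 * 12 * x^(12-1)
= 24x^11
The coefficient is 24

24


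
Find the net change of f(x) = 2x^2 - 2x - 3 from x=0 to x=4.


Net change = f(b) - f(a)
f(x) = 2x^2 - 2x - 3
Compute f(4):
f(4) = 2 * 4^2 - 2 * 4 - 3
= 32 - 8 - 3
= 21
Compute f(0):
f(0) = 2 * 0^2 - 2 * 0 - 3
= 0 + 0 - 3
= -3
Net change = 21 - (-3) = 24

24


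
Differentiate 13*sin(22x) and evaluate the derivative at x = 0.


Apply the chain rule to differentiate 13*sin(22x):
d/dx [13*sin(22x)]
= 13 * cos(22x) * d/dx(22x)
= 13 * 22 * cos(22x)
= 286 * cos(22x)
Evaluate at x = 0:
= 286 * cos(0)
= 286 * 1
= 286

286


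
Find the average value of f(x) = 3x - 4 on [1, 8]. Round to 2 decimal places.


Average value = 1/(b-a) * integral from a to b of f(x) dx
First compute the integral of 3x - 4:
F(x) = (3/2)x^2 - 4x
F(8) = 3/2 * 64 - 4 * 8 = 64
F(1) = 3/2 * 1 - 4 * 1 = -5/2
Integral = 64 - (-5/2) = 133/2
Average = (133/2) / (8 - 1) = (133/2) / 7
= 19/2 = 9.50

9.50


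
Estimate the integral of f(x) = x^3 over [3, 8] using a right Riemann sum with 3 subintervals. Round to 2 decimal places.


Right Riemann sum uses right endpoints of each subinterval.
Interval: [3, 8], n = 3
dx = (8 - 3) / 3 = 5/3
Right endpoints: [14/3, 19/3, 8]
f values: [2744/27, 6859/27, 512]
Sum = dx * (sum of f values)
= 5/3 * 2603/3
= 13015/9 ≈ 1446.11

1446.11


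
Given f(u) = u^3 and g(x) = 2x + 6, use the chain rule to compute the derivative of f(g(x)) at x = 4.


Using the chain rule: (f(g(x)))' = f'(g(x)) * g'(x)
First, find g(4):
g(4) = 2 * 4 + 6 = 14
Next, f'(u) = 3u^2
And g'(x) = 2
So f'(g(4)) * g'(4)
= 3 * 14^2 * 2
= 3 * 196 * 2
= 1176

1176


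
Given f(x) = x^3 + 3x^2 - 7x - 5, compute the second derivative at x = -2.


First derivative:
f'(x) = 3x^2 + 6x - 7
Second derivative:
f''(x) = 6x + 6
Substitute x = -2:
f''(-2) = 6 * (-2) + 6
= -12 + 6
= -6

-6


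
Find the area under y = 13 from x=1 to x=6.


The area under a constant function y = 13 is a rectangle.
Width = 6 - 1 = 5
Height = 13
Area = width * height
= 5 * 13
= 65

65


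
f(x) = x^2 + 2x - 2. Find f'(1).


Differentiate term by term using power and sum rules:
f(x) = x^2 + 2x - 2
f'(x) = 2x + 2
Substitute x = 1:
f'(1) = 2 * 1 + 2
= 2 + 2
= 4

4


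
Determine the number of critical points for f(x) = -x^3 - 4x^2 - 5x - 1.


Find where f'(x) = 0:
f(x) = -x^3 - 4x^2 - 5x - 1
f'(x) = -3x^2 - 8x - 5
This is a quadratic in x. Use the discriminant to count real roots.
Discriminant = (-8)^2 - 4 * (-3) * (-5)
= 64 - 60
= 4
Since discriminant > 0, f'(x) = 0 has 2 real solutions.
Number of critical points: 2

2


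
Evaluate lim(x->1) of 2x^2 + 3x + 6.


Since polynomials are continuous, we use direct substitution.
lim(x->1) of 2x^2 + 3x + 6
= 2 * 1^2 + 3 * 1 + 6
= 2 + 3 + 6
= 11

11


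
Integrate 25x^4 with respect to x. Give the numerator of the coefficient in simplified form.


Apply the power rule for integration:
integral of ax^n dx = a/(n+1) * x^(n+1) + C
integral of 25x^4 dx
= 25/5 * x^5 + C
= 5 * x^5 + C
The coefficient in lowest terms is 5 = 5/1, so its numerator is 5

5


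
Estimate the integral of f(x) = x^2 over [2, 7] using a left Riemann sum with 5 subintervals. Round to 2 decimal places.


Left Riemann sum uses left endpoints of each subinterval.
Interval: [2, 7], n = 5
dx = (7 - 2) / 5 = 1
Left endpoints: [2, 3, 4, 5, 6]
f values: [4, 9, 16, 25, 36]
Sum = dx * (sum of f values)
= 1 * 90
= 90 = 90.00

90.00


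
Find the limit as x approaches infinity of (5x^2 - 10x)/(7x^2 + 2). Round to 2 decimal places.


For limits at infinity with equal-degree polynomials,
we compare leading coefficients.
Numerator leading term: 5x^2
Denominator leading term: 7x^2
Divide both by x^2:
lim = (5 - 10/x) / (7 + 2/x^2)
As x -> infinity, the 1/x and 1/x^2 terms vanish:
= 5/7 ≈ 0.71

0.71


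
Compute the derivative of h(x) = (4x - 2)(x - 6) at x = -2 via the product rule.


Let u(x) = 4x - 2 and v(x) = x - 6
u'(x) = 4
v'(x) = 1
Product rule: h'(x) = u'(x)*v(x) + u(x)*v'(x)
= 4 * (x - 6) + (4x - 2) * 1
At x = -2:
u(-2) = 4 * (-2) - 2 = -10
v(-2) = 1 * (-2) - 6 = -8
h'(-2) = 4 * (-8) + (-10) * 1
= -32 - 10
= -42

-42


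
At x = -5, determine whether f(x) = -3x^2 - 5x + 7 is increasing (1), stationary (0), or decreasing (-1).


Compute f'(x) to determine behavior:
f'(x) = -6x - 5
f'(-5) = -6 * (-5) - 5
= 30 - 5
= 25
Since f'(-5) > 0, the function is increasing (1)

1
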